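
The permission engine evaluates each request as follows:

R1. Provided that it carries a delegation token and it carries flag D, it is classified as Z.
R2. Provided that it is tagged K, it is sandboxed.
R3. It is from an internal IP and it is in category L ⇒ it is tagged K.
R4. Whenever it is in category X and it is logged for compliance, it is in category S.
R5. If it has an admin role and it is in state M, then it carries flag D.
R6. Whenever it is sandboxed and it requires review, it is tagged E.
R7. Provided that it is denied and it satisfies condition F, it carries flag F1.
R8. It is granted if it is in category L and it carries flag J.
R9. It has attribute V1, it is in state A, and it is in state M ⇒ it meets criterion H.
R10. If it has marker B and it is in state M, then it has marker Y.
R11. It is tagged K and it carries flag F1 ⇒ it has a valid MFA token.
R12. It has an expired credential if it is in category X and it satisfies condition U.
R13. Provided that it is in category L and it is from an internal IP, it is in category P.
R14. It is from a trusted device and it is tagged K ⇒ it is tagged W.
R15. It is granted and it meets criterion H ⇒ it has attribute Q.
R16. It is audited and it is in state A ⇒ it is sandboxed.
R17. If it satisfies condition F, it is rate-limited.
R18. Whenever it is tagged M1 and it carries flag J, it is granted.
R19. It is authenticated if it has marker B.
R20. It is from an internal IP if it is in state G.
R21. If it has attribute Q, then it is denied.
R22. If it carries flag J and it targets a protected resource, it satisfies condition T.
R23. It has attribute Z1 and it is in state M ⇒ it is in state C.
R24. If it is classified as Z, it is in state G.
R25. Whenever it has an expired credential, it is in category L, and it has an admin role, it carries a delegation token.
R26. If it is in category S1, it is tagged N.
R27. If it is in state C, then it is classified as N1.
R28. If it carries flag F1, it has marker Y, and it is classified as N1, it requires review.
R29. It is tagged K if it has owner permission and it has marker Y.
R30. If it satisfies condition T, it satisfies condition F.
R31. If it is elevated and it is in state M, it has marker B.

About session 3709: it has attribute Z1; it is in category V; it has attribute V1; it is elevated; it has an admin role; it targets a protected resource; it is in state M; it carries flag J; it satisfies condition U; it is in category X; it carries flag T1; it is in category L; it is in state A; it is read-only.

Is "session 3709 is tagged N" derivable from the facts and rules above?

No

Forward chaining from the given facts derives: carries flag D, is granted, meets criterion H, has an expired credential, has attribute Q, is denied, satisfies condition T, is in state C, carries a delegation token, is classified as N1, satisfies condition F, has marker B, is classified as Z, carries flag F1, has marker Y, is rate-limited, is authenticated, is in state G, requires review, is from an internal IP, is tagged K, has a valid MFA token, is in category P, is sandboxed, is tagged E.
The only rule concluding "it is tagged N" is R26, which needs "it is in category S1"; that is never established.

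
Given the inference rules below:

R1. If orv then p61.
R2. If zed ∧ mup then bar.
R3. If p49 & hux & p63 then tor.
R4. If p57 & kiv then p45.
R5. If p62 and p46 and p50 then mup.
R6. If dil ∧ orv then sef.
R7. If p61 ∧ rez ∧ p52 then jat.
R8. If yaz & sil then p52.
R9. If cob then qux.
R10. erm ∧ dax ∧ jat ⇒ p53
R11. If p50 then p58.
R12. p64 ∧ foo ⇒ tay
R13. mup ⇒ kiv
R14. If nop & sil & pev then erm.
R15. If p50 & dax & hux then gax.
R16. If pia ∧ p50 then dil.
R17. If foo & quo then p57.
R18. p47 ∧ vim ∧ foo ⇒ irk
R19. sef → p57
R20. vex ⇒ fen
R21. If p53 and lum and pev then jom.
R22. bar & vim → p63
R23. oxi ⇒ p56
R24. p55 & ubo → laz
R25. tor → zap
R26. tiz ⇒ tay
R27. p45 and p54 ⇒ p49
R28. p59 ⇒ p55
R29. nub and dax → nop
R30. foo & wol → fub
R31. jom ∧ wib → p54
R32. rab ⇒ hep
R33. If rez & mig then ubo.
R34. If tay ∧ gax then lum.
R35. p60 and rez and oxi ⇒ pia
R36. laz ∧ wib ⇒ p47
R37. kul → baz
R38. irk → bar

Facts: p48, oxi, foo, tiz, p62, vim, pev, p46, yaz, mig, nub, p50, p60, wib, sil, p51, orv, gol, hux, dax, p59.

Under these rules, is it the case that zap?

No

Forward chaining from the given facts derives: p61, mup, p52, p58, kiv, gax, p56, tay, p55, nop, lum, erm.
The only rule concluding zap is R25, which needs tor; that is never established.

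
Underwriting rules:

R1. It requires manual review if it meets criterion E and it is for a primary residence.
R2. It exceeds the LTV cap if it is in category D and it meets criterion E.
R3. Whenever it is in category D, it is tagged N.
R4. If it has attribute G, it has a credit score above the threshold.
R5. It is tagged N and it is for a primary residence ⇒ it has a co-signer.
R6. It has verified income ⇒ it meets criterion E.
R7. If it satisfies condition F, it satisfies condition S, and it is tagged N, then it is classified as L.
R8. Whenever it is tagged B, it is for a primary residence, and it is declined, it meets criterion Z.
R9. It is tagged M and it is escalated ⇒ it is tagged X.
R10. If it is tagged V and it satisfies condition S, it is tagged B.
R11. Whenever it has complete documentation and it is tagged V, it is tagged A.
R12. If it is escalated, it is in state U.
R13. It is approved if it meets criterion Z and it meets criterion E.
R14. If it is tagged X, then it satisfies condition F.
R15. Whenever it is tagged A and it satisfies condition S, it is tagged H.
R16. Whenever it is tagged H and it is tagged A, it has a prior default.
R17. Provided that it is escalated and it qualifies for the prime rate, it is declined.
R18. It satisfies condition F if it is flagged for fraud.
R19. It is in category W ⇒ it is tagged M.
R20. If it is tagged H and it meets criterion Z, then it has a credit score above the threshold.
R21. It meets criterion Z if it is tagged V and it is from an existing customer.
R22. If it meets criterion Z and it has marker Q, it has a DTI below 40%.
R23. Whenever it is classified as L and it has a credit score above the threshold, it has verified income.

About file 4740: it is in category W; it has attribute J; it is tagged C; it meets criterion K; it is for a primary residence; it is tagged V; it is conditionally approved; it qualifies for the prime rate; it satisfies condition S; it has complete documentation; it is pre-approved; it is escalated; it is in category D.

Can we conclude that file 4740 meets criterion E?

Yes

By R3 (it is in category D): it is tagged N.
By R10 (it is tagged V, it satisfies condition S): it is tagged B.
By R11 (it has complete documentation, it is tagged V): it is tagged A.
By R15 (it is tagged A, it satisfies condition S): it is tagged H.
By R17 (it is escalated, it qualifies for the prime rate): it is declined.
By R19 (it is in category W): it is tagged M.
By R8 (it is tagged B, it is for a primary residence, it is declined): it meets criterion Z.
By R9 (it is tagged M, it is escalated): it is tagged X.
By R14 (it is tagged X): it satisfies condition F.
By R20 (it is tagged H, it meets criterion Z): it has a credit score above the threshold.
By R7 (it satisfies condition F, it satisfies condition S, it is tagged N): it is classified as L.
By R23 (it is classified as L, it has a credit score above the threshold): it has verified income.
By R6 (it has verified income): it meets criterion E.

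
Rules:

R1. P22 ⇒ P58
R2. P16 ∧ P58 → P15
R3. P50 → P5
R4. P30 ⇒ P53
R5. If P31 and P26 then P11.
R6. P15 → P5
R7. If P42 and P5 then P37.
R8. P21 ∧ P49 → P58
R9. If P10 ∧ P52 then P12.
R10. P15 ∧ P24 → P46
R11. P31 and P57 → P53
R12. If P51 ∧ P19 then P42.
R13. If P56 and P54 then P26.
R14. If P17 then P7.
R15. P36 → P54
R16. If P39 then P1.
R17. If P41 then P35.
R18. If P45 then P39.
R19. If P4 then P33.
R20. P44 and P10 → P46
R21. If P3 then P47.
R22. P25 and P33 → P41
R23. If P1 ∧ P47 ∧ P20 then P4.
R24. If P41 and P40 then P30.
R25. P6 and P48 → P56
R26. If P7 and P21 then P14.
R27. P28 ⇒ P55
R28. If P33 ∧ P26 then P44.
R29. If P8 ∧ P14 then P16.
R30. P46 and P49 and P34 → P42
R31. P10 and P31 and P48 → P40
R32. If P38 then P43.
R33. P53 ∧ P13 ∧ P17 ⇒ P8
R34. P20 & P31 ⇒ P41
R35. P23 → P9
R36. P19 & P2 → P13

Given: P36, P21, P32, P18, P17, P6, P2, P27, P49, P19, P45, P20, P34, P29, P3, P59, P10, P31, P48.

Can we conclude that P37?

Yes

P58  (by R8: P21, P49)
P7  (by R14: P17)
P54  (by R15: P36)
P39  (by R18: P45)
P47  (by R21: P3)
P56  (by R25: P6, P48)
P14  (by R26: P7, P21)
P40  (by R31: P10, P31, P48)
P41  (by R34: P20, P31)
P13  (by R36: P19, P2)
P26  (by R13: P56, P54)
P1  (by R16: P39)
P4  (by R23: P1, P47, P20)
P30  (by R24: P41, P40)
P53  (by R4: P30)
P33  (by R19: P4)
P44  (by R28: P33, P26)
P8  (by R33: P53, P13, P17)
P46  (by R20: P44, P10)
P16  (by R29: P8, P14)
P42  (by R30: P46, P49, P34)
P15  (by R2: P16, P58)
P5  (by R6: P15)
P37  (by R7: P42, P5)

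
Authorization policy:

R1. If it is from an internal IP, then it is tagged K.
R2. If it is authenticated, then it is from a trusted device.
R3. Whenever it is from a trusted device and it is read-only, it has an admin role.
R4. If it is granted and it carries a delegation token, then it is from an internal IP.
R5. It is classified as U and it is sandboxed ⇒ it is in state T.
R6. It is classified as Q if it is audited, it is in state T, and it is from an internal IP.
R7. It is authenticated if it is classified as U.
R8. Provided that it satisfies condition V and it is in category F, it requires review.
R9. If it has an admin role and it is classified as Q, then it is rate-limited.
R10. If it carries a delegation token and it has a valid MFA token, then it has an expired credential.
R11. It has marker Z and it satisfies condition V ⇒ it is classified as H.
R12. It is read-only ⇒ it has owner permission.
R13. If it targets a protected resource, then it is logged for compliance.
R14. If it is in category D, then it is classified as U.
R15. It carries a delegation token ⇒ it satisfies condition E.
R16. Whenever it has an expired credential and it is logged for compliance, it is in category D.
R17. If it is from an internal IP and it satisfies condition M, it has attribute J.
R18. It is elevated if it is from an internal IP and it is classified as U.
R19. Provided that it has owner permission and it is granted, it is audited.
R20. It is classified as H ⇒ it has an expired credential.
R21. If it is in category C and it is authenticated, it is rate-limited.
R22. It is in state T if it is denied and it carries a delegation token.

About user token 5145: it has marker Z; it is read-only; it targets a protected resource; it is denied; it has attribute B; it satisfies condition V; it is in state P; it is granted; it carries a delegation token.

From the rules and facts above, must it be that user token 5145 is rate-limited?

By R4 (it is granted, it carries a delegation token): it is from an internal IP.
By R11 (it has marker Z, it satisfies condition V): it is classified as H.
By R12 (it is read-only): it has owner permission.
By R13 (it targets a protected resource): it is logged for compliance.
By R19 (it has owner permission, it is granted): it is audited.
By R20 (it is classified as H): it has an expired credential.
By R22 (it is denied, it carries a delegation token): it is in state T.
By R6 (it is audited, it is in state T, it is from an internal IP): it is classified as Q.
By R16 (it has an expired credential, it is logged for compliance): it is in category D.
By R14 (it is in category D): it is classified as U.
By R7 (it is classified as U): it is authenticated.
By R2 (it is authenticated): it is from a trusted device.
By R3 (it is from a trusted device, it is read-only): it has an admin role.
By R9 (it has an admin role, it is classified as Q): it is rate-limited.

Yes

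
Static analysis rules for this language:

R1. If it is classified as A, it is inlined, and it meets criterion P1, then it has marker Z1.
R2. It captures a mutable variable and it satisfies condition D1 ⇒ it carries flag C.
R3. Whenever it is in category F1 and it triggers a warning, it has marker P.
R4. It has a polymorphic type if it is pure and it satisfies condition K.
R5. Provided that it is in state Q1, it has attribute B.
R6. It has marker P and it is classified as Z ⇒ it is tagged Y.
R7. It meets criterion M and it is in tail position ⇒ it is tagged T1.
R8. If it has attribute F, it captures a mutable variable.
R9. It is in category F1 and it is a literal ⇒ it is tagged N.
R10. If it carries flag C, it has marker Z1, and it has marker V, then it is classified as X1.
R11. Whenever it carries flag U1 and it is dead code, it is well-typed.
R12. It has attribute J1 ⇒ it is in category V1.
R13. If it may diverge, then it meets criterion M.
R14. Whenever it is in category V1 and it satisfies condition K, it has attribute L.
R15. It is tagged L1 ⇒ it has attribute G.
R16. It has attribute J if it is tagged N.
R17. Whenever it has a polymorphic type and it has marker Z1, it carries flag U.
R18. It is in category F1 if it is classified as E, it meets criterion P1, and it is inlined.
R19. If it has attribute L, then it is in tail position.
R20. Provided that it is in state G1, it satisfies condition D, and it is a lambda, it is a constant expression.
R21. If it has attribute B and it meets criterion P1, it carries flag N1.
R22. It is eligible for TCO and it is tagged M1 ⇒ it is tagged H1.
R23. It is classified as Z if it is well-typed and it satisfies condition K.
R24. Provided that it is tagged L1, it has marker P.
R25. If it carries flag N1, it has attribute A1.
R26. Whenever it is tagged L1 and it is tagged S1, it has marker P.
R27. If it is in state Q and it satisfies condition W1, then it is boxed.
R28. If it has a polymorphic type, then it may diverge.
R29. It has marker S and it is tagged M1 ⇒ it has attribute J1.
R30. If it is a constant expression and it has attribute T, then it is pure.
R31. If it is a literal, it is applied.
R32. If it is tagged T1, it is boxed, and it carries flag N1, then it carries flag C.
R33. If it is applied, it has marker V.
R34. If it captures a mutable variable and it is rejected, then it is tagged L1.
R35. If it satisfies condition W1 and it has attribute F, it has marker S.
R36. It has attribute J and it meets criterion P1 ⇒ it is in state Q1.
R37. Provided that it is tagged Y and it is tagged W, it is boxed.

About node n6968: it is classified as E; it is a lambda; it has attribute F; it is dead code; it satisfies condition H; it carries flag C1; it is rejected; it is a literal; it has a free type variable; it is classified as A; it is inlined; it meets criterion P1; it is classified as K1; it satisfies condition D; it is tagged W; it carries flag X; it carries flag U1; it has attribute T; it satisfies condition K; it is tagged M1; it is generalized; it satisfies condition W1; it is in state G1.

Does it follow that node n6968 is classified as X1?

Yes

By R1 (it is classified as A, it is inlined, it meets criterion P1): it has marker Z1.
By R8 (it has attribute F): it captures a mutable variable.
By R11 (it carries flag U1, it is dead code): it is well-typed.
By R18 (it is classified as E, it meets criterion P1, it is inlined): it is in category F1.
By R20 (it is in state G1, it satisfies condition D, it is a lambda): it is a constant expression.
By R23 (it is well-typed, it satisfies condition K): it is classified as Z.
By R30 (it is a constant expression, it has attribute T): it is pure.
By R31 (it is a literal): it is applied.
By R33 (it is applied): it has marker V.
By R34 (it captures a mutable variable, it is rejected): it is tagged L1.
By R35 (it satisfies condition W1, it has attribute F): it has marker S.
By R4 (it is pure, it satisfies condition K): it has a polymorphic type.
By R9 (it is in category F1, it is a literal): it is tagged N.
By R16 (it is tagged N): it has attribute J.
By R24 (it is tagged L1): it has marker P.
By R28 (it has a polymorphic type): it may diverge.
By R29 (it has marker S, it is tagged M1): it has attribute J1.
By R36 (it has attribute J, it meets criterion P1): it is in state Q1.
By R5 (it is in state Q1): it has attribute B.
By R6 (it has marker P, it is classified as Z): it is tagged Y.
By R12 (it has attribute J1): it is in category V1.
By R13 (it may diverge): it meets criterion M.
By R14 (it is in category V1, it satisfies condition K): it has attribute L.
By R19 (it has attribute L): it is in tail position.
By R21 (it has attribute B, it meets criterion P1): it carries flag N1.
By R37 (it is tagged Y, it is tagged W): it is boxed.
By R7 (it meets criterion M, it is in tail position): it is tagged T1.
By R32 (it is tagged T1, it is boxed, it carries flag N1): it carries flag C.
By R10 (it carries flag C, it has marker Z1, it has marker V): it is classified as X1.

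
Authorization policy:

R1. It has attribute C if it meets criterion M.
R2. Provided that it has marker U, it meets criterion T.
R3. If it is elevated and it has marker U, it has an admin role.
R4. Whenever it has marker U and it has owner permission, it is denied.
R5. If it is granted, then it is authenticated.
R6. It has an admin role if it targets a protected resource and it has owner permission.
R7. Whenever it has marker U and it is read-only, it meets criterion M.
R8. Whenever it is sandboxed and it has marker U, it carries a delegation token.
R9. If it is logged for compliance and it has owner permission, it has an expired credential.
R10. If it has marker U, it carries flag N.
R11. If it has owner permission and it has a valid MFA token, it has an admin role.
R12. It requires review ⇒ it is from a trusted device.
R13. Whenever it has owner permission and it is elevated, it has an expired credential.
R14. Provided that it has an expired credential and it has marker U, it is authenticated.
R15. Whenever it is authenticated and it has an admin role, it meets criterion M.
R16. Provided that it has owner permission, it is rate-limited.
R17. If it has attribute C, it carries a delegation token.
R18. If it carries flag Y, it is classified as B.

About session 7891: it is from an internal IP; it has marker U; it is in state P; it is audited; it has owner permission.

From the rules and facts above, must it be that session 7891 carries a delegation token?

Forward chaining from the given facts derives: meets criterion T, is denied, carries flag N, is rate-limited.
Rules concluding "it carries a delegation token": R8 needs "it is sandboxed"; R17 needs "it has attribute C" — none of these are established.

No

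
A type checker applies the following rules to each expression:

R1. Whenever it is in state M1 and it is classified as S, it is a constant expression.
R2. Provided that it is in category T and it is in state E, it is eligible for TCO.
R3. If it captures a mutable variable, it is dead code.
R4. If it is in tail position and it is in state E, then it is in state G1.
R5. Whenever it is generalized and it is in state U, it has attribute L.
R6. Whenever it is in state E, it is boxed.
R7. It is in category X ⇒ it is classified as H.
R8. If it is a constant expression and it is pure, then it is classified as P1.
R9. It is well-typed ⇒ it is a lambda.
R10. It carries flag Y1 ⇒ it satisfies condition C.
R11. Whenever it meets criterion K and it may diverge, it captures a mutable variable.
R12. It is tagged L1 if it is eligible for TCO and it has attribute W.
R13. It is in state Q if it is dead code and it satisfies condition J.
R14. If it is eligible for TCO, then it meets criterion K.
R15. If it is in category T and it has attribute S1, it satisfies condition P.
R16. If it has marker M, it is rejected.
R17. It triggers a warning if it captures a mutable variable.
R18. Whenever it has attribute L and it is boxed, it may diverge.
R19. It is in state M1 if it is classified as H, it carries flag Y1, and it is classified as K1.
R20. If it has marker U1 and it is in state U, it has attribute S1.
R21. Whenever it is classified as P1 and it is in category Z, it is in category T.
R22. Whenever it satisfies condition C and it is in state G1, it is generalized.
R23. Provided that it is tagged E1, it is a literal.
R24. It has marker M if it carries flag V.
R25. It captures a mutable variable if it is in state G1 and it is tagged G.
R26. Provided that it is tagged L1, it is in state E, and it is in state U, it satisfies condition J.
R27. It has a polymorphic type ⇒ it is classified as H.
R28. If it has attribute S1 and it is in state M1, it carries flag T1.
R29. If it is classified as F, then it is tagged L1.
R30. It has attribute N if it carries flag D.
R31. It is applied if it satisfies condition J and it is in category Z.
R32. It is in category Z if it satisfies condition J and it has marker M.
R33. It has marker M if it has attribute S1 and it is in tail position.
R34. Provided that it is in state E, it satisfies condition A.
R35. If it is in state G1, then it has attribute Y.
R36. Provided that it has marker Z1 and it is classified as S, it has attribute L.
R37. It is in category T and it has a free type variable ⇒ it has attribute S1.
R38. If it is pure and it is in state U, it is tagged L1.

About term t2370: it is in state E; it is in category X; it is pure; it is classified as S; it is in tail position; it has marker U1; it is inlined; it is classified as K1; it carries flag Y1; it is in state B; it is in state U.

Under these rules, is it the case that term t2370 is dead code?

Yes

By R4 (it is in tail position, it is in state E): it is in state G1.
By R6 (it is in state E): it is boxed.
By R7 (it is in category X): it is classified as H.
By R10 (it carries flag Y1): it satisfies condition C.
By R19 (it is classified as H, it carries flag Y1, it is classified as K1): it is in state M1.
By R20 (it has marker U1, it is in state U): it has attribute S1.
By R22 (it satisfies condition C, it is in state G1): it is generalized.
By R33 (it has attribute S1, it is in tail position): it has marker M.
By R38 (it is pure, it is in state U): it is tagged L1.
By R1 (it is in state M1, it is classified as S): it is a constant expression.
By R5 (it is generalized, it is in state U): it has attribute L.
By R8 (it is a constant expression, it is pure): it is classified as P1.
By R18 (it has attribute L, it is boxed): it may diverge.
By R26 (it is tagged L1, it is in state E, it is in state U): it satisfies condition J.
By R32 (it satisfies condition J, it has marker M): it is in category Z.
By R21 (it is classified as P1, it is in category Z): it is in category T.
By R2 (it is in category T, it is in state E): it is eligible for TCO.
By R14 (it is eligible for TCO): it meets criterion K.
By R11 (it meets criterion K, it may diverge): it captures a mutable variable.
By R3 (it captures a mutable variable): it is dead code.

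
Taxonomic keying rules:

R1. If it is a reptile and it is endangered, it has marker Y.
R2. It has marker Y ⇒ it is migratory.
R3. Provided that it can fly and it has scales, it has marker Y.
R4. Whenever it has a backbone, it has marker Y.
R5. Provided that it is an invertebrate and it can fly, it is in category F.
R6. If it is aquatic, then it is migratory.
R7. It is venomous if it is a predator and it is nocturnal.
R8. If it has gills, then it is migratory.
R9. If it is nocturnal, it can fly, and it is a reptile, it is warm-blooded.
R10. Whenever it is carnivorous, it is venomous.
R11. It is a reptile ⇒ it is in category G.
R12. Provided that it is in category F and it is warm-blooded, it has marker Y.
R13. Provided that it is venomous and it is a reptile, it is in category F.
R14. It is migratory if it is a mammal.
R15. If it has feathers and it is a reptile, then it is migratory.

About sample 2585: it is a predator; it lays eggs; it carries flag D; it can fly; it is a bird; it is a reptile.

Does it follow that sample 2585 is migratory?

No

Forward chaining from the given facts derives: is in category G.
Rules concluding "it is migratory": R2 needs "it has marker Y"; R6 needs "it is aquatic"; R8 needs "it has gills"; R14 needs "it is a mammal"; R15 needs "it has feathers" — none of these are established.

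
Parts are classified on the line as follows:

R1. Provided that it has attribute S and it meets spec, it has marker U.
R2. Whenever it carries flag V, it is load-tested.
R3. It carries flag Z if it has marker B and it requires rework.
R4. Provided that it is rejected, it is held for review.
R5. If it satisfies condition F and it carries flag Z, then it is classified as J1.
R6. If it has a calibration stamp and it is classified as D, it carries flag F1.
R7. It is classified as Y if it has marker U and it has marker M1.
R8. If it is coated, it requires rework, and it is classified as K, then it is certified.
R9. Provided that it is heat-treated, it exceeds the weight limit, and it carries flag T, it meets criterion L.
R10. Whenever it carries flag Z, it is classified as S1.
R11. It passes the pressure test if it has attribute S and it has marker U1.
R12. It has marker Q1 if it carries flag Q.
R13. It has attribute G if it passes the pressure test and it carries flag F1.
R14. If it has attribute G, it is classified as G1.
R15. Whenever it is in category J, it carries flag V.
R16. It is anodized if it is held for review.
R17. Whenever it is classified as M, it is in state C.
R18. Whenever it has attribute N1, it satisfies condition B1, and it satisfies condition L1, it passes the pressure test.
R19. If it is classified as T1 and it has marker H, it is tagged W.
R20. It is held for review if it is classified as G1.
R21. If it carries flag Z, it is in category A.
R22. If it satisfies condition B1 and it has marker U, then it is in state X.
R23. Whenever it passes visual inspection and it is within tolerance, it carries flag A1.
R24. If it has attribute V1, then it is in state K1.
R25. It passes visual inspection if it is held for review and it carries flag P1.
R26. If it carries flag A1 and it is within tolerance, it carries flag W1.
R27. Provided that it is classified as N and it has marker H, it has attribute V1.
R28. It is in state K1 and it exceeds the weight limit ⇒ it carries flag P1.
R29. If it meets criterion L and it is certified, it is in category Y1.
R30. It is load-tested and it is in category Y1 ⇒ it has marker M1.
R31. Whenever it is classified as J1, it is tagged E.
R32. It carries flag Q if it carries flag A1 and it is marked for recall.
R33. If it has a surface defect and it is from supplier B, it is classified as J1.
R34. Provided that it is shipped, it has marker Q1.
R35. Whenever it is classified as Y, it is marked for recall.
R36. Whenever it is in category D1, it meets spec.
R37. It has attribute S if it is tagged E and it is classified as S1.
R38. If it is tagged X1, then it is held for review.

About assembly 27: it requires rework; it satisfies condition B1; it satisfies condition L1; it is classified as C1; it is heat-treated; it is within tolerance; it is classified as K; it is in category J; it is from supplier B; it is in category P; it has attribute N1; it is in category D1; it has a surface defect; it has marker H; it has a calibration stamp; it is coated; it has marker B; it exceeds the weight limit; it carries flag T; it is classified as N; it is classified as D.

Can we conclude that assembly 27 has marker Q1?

By R3 (it has marker B, it requires rework): it carries flag Z.
By R6 (it has a calibration stamp, it is classified as D): it carries flag F1.
By R8 (it is coated, it requires rework, it is classified as K): it is certified.
By R9 (it is heat-treated, it exceeds the weight limit, it carries flag T): it meets criterion L.
By R10 (it carries flag Z): it is classified as S1.
By R15 (it is in category J): it carries flag V.
By R18 (it has attribute N1, it satisfies condition B1, it satisfies condition L1): it passes the pressure test.
By R27 (it is classified as N, it has marker H): it has attribute V1.
By R29 (it meets criterion L, it is certified): it is in category Y1.
By R33 (it has a surface defect, it is from supplier B): it is classified as J1.
By R36 (it is in category D1): it meets spec.
By R2 (it carries flag V): it is load-tested.
By R13 (it passes the pressure test, it carries flag F1): it has attribute G.
By R14 (it has attribute G): it is classified as G1.
By R20 (it is classified as G1): it is held for review.
By R24 (it has attribute V1): it is in state K1.
By R28 (it is in state K1, it exceeds the weight limit): it carries flag P1.
By R30 (it is load-tested, it is in category Y1): it has marker M1.
By R31 (it is classified as J1): it is tagged E.
By R37 (it is tagged E, it is classified as S1): it has attribute S.
By R1 (it has attribute S, it meets spec): it has marker U.
By R7 (it has marker U, it has marker M1): it is classified as Y.
By R25 (it is held for review, it carries flag P1): it passes visual inspection.
By R35 (it is classified as Y): it is marked for recall.
By R23 (it passes visual inspection, it is within tolerance): it carries flag A1.
By R32 (it carries flag A1, it is marked for recall): it carries flag Q.
By R12 (it carries flag Q): it has marker Q1.

Yes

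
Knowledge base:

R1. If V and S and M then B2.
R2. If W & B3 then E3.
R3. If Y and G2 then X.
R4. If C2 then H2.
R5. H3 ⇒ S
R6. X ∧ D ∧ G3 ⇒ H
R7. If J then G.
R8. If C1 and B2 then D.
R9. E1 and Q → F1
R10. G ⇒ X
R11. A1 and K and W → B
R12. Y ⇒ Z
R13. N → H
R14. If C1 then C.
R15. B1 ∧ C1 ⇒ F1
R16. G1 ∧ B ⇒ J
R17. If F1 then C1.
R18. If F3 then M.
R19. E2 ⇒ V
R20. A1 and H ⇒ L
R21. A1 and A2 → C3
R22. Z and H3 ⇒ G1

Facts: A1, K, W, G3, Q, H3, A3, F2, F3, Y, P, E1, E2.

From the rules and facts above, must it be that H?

S  (by R5: H3)
F1  (by R9: E1, Q)
B  (by R11: A1, K, W)
Z  (by R12: Y)
C1  (by R17: F1)
M  (by R18: F3)
V  (by R19: E2)
G1  (by R22: Z, H3)
B2  (by R1: V, S, M)
D  (by R8: C1, B2)
J  (by R16: G1, B)
G  (by R7: J)
X  (by R10: G)
H  (by R6: X, D, G3)

Yes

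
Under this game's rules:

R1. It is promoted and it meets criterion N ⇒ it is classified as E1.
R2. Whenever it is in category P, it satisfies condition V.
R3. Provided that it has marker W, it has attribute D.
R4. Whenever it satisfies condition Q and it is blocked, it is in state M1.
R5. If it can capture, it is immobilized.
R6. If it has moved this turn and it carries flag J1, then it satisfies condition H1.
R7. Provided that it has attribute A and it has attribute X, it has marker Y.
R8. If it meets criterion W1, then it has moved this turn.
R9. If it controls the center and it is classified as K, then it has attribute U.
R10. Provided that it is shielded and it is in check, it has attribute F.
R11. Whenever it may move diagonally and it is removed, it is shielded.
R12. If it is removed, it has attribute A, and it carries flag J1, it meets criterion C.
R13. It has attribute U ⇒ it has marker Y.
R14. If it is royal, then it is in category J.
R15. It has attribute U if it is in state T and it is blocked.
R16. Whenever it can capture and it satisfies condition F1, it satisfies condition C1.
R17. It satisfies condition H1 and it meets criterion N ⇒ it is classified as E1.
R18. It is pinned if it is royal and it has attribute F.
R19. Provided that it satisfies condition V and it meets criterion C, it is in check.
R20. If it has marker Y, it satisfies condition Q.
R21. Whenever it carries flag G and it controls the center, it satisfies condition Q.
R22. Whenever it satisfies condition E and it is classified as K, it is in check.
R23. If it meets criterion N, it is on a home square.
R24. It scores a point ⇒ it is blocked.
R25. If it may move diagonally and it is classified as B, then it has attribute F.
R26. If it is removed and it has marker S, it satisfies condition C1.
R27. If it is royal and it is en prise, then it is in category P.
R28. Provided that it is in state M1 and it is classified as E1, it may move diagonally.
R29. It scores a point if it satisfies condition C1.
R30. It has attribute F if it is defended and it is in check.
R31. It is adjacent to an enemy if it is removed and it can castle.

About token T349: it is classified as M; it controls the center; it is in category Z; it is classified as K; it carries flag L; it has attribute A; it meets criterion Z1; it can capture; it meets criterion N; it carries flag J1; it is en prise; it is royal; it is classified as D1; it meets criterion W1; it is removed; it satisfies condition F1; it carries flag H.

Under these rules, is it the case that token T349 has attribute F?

Yes

By R8 (it meets criterion W1): it has moved this turn.
By R9 (it controls the center, it is classified as K): it has attribute U.
By R12 (it is removed, it has attribute A, it carries flag J1): it meets criterion C.
By R13 (it has attribute U): it has marker Y.
By R16 (it can capture, it satisfies condition F1): it satisfies condition C1.
By R20 (it has marker Y): it satisfies condition Q.
By R27 (it is royal, it is en prise): it is in category P.
By R29 (it satisfies condition C1): it scores a point.
By R2 (it is in category P): it satisfies condition V.
By R6 (it has moved this turn, it carries flag J1): it satisfies condition H1.
By R17 (it satisfies condition H1, it meets criterion N): it is classified as E1.
By R19 (it satisfies condition V, it meets criterion C): it is in check.
By R24 (it scores a point): it is blocked.
By R4 (it satisfies condition Q, it is blocked): it is in state M1.
By R28 (it is in state M1, it is classified as E1): it may move diagonally.
By R11 (it may move diagonally, it is removed): it is shielded.
By R10 (it is shielded, it is in check): it has attribute F.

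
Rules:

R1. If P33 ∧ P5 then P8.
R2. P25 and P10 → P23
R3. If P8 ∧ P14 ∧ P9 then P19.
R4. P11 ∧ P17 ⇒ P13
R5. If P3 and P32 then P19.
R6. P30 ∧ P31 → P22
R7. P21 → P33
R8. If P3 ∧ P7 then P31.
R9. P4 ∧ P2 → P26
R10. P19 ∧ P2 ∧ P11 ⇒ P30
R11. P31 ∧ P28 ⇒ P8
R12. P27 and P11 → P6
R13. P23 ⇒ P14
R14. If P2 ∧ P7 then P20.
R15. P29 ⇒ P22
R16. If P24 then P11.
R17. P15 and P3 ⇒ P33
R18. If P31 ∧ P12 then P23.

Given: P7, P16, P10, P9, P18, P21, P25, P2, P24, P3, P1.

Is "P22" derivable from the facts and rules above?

No

Forward chaining from the given facts derives: P23, P33, P31, P14, P20, P11.
Rules concluding P22: R6 needs P30; R15 needs P29 — none of these are established.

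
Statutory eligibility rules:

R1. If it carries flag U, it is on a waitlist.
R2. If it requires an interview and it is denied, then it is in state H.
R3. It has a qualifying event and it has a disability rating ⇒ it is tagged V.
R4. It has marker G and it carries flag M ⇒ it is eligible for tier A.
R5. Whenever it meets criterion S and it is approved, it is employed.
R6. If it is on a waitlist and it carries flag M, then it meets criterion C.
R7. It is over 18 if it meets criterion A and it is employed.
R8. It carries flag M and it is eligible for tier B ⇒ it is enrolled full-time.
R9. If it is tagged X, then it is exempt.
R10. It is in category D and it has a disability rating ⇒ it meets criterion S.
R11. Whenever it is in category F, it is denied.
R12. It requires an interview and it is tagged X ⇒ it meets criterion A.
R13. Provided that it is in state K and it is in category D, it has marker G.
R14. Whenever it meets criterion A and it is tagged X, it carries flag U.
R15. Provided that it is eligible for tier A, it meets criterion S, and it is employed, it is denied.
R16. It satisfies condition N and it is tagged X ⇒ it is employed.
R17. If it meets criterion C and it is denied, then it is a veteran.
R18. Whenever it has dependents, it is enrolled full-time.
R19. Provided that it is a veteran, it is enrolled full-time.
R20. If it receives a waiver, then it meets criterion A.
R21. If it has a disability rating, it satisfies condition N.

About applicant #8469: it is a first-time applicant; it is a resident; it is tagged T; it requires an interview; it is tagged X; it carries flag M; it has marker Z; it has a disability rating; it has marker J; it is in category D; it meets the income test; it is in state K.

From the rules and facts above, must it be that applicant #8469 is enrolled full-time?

Yes

By R10 (it is in category D, it has a disability rating): it meets criterion S.
By R12 (it requires an interview, it is tagged X): it meets criterion A.
By R13 (it is in state K, it is in category D): it has marker G.
By R14 (it meets criterion A, it is tagged X): it carries flag U.
By R21 (it has a disability rating): it satisfies condition N.
By R1 (it carries flag U): it is on a waitlist.
By R4 (it has marker G, it carries flag M): it is eligible for tier A.
By R6 (it is on a waitlist, it carries flag M): it meets criterion C.
By R16 (it satisfies condition N, it is tagged X): it is employed.
By R15 (it is eligible for tier A, it meets criterion S, it is employed): it is denied.
By R17 (it meets criterion C, it is denied): it is a veteran.
By R19 (it is a veteran): it is enrolled full-time.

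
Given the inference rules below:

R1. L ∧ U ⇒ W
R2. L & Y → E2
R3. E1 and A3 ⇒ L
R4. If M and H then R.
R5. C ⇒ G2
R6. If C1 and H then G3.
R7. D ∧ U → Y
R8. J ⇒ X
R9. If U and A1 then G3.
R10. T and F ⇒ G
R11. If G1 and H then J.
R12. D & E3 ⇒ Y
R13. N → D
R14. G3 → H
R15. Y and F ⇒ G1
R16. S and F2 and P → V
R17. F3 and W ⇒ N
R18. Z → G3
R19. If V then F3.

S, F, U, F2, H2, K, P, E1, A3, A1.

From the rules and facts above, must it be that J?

L  (by R3: E1, A3)
G3  (by R9: U, A1)
H  (by R14: G3)
V  (by R16: S, F2, P)
F3  (by R19: V)
W  (by R1: L, U)
N  (by R17: F3, W)
D  (by R13: N)
Y  (by R7: D, U)
G1  (by R15: Y, F)
J  (by R11: G1, H)

Yes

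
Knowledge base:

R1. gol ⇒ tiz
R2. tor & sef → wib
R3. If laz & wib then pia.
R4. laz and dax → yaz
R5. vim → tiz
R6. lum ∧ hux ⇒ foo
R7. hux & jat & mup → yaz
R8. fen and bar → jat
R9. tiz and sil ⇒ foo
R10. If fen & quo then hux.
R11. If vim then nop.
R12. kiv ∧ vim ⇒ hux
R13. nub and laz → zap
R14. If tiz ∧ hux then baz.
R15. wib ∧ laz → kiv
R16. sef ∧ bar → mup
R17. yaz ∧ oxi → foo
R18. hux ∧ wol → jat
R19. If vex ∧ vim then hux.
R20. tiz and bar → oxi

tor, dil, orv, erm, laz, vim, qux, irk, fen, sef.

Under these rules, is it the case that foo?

No

Forward chaining from the given facts derives: wib, pia, tiz, nop, kiv, hux, baz.
Rules concluding foo: R6 needs lum; R9 needs sil; R17 needs yaz — none of these are established.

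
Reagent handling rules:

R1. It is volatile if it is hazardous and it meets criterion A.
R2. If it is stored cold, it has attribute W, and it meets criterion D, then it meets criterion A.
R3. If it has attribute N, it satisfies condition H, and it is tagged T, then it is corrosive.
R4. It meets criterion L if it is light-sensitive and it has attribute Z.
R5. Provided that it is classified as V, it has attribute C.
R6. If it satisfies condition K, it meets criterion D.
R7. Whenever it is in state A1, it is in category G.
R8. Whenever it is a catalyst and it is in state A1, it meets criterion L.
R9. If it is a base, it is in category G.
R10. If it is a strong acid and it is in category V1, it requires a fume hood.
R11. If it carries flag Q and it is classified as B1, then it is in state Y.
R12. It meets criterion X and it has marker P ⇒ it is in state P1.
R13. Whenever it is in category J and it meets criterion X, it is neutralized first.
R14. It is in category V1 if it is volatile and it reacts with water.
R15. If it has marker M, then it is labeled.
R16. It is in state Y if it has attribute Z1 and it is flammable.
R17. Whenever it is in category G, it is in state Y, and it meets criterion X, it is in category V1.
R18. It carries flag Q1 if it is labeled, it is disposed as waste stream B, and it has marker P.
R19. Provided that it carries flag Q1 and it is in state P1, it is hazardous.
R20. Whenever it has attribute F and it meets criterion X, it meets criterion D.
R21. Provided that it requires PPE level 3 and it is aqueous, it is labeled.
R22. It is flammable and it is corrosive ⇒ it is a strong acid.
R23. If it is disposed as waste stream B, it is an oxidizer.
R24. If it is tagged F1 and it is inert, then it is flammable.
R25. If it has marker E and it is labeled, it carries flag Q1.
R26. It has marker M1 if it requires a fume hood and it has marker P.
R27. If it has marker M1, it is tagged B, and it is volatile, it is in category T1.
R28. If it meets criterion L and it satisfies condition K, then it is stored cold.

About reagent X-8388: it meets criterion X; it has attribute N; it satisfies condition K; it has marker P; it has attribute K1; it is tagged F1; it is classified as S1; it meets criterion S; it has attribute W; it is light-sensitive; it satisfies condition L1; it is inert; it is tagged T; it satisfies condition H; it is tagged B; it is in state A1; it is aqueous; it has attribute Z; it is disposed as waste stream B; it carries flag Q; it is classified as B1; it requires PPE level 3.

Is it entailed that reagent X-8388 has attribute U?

Forward chaining from the given facts derives: is corrosive, meets criterion L, meets criterion D, is in category G, is in state Y, is in state P1, is in category V1, is labeled, is an oxidizer, is flammable, is stored cold, meets criterion A, carries flag Q1, is hazardous, is a strong acid, is volatile, requires a fume hood, has marker M1, is in category T1.
No rule has "it has attribute U" as its conclusion, and it is not among the given facts.

No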